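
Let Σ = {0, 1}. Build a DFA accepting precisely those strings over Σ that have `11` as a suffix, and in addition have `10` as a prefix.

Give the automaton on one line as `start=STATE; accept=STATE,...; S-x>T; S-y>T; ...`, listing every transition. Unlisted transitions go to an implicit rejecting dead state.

start=S0; accept=S7; S0-0>S1; S0-1>S2; S1-0>S1; S1-1>S3; S2-0>S4; S2-1>S5; S3-0>S1; S3-1>S5; S4-0>S4; S4-1>S6; S5-0>S1; S5-1>S5; S6-0>S4; S6-1>S7; S7-0>S4; S7-1>S7

Handle the two conditions separately and then intersect. The first has 3 states tracking how much of the suffix `11` has currently been matched; the second has 4 states tracking whether the input so far still matches the prefix `10`. A product state is a pair (one from each), accepting exactly when both do.
        0   1  
>  S0   S1  S2 
   S1   S1  S3 
   S2   S4  S5 
   S3   S1  S5 
   S4   S4  S6 
   S5   S1  S5 
   S6   S4  S7 
 * S7   S4  S7 
(> = start, * = accepting)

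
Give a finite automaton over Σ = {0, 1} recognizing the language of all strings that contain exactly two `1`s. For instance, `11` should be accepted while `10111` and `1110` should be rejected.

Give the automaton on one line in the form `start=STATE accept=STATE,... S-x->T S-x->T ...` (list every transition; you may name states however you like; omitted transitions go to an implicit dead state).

start=q0 accept=q2 q0-0->q0 q0-1->q1 q1-0->q1 q1-1->q2 q2-0->q2 q2-1->q3 q3-0->q3 q3-1->q3

Only the number of `1`s matters, and only up to 3. Make a chain q0 → q1 → q2 → q3 advanced by each `1` (with q3 absorbing); every other symbol self-loops. The accepting set is {q2}.
        0   1  
>  q0   q0  q1 
   q1   q1  q2 
 * q2   q2  q3 
   q3   q3  q3 
(> = start, * = accepting)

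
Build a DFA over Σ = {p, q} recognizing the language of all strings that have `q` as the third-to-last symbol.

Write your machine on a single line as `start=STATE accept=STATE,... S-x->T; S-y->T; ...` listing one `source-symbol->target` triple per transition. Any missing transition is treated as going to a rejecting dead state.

start=s0; accept=s11,s12,s13,s14; s0-p->s1; s0-q->s2; s1-p->s3; s1-q->s4; s2-p->s5; s2-q->s6; s3-p->s7; s3-q->s8; s4-p->s9; s4-q->s10; s5-p->s11; s5-q->s12; s6-p->s13; s6-q->s14; s7-p->s7; s7-q->s8; s8-p->s9; s8-q->s10; s9-p->s11; s9-q->s12; s10-p->s13; s10-q->s14; s11-p->s7; s11-q->s8; s12-p->s9; s12-q->s10; s13-p->s11; s13-q->s12; s14-p->s13; s14-q->s14

Because acceptance depends on a position counted from the end, the machine has to buffer the most recent 3 symbols. Make each state the string of the last up-to-3 symbols read; on input `x` shift the window left and append `x`. Accept when the buffered window has length 3 and begins with `q`.
A 15-state machine:
          p    q  
>  s0     s1   s2 
   s1     s3   s4 
   s2     s5   s6 
   s3     s7   s8 
   s4     s9  s10 
   s5    s11  s12 
   s6    s13  s14 
   s7     s7   s8 
   s8     s9  s10 
   s9    s11  s12 
   s10   s13  s14 
 * s11    s7   s8 
 * s12    s9  s10 
 * s13   s11  s12 
 * s14   s13  s14 
(> = start, * = accepting)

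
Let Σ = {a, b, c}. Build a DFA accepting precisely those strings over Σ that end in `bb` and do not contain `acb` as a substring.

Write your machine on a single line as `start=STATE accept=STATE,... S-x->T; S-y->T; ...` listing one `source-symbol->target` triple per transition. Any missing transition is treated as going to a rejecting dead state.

start=q0; accept=q4; q0-a->q1; q0-b->q2; q0-c->q0; q1-a->q1; q1-b->q2; q1-c->q3; q2-a->q1; q2-b->q4; q2-c->q0; q3-a->q1; q3-b->q5; q3-c->q0; q4-a->q1; q4-b->q4; q4-c->q0; q5-a->q6; q5-b->q7; q5-c->q6; q6-a->q6; q6-b->q5; q6-c->q6; q7-a->q6; q7-b->q7; q7-c->q6

Run two small machines in parallel and take their product. The first has 3 states tracking how much of the suffix `bb` has currently been matched; the second has 4 states tracking partial matches of the forbidden pattern `acb`. A product state is a pair (one from each), accepting exactly when both do.
        a   b   c  
>  q0   q1  q2  q0 
   q1   q1  q2  q3 
   q2   q1  q4  q0 
   q3   q1  q5  q0 
 * q4   q1  q4  q0 
   q5   q6  q7  q6 
   q6   q6  q5  q6 
   q7   q6  q7  q6 
(> = start, * = accepting)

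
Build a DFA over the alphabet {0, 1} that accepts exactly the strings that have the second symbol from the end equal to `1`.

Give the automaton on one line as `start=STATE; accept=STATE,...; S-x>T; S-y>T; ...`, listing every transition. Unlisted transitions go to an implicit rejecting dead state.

A DFA must remember the last 2 symbols (since which symbol is second-to-last isn't known until the input ends). Use one state per possible window of the last ≤2 symbols; accept from those whose window starts with `1`.
7 states suffice.
        0   1  
>  s0   s1  s2 
   s1   s3  s4 
   s2   s5  s6 
   s3   s3  s4 
   s4   s5  s6 
 * s5   s3  s4 
 * s6   s5  s6 
(> = start, * = accepting)

start=s0; accept=s5,s6; s0-0>s1; s0-1>s2; s1-0>s3; s1-1>s4; s2-0>s5; s2-1>s6; s3-0>s3; s3-1>s4; s4-0>s5; s4-1>s6; s5-0>s3; s5-1>s4; s6-0>s5; s6-1>s6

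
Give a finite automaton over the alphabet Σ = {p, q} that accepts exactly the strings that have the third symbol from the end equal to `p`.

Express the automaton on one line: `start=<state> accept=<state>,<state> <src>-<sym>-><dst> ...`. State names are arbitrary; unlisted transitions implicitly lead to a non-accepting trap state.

A DFA must remember the last 3 symbols (since which symbol is third-to-last isn't known until the input ends). Use one state per possible window of the last ≤3 symbols; accept from those whose window starts with `p`.
       p  q 
>  A   B  C 
   B   D  E 
   C   F  G 
   D   H  I 
   E   J  K 
   F   L  M 
   G   N  O 
 * H   H  I 
 * I   J  K 
 * J   L  M 
 * K   N  O 
   L   H  I 
   M   J  K 
   N   L  M 
   O   N  O 
(> = start, * = accepting)

start=A accept=H,I,J,K A-p->B A-q->C B-p->D B-q->E C-p->F C-q->G D-p->H D-q->I E-p->J E-q->K F-p->L F-q->M G-p->N G-q->O H-p->H H-q->I I-p->J I-q->K J-p->L J-q->M K-p->N K-q->O L-p->H L-q->I M-p->J M-q->K N-p->L N-q->M O-p->N O-q->O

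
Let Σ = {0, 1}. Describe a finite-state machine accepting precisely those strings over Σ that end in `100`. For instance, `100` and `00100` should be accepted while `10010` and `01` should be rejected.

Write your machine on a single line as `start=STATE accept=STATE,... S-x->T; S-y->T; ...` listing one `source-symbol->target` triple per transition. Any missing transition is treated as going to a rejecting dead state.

start=S0; accept=S3; S0-0->S0; S0-1->S1; S1-0->S2; S1-1->S1; S2-0->S3; S2-1->S1; S3-0->S0; S3-1->S1

Let each state record the length of the longest suffix of the input read so far that is also a prefix of `100`. S1 means the last symbol is `1`; S2 means the last 2 symbols are `10`; S3 means the last 3 symbols are `100`. Accept only at S3, where the string currently ends in `100`.
With 4 states:
        0   1  
>  S0   S0  S1 
   S1   S2  S1 
   S2   S3  S1 
 * S3   S0  S1 
(> = start, * = accepting)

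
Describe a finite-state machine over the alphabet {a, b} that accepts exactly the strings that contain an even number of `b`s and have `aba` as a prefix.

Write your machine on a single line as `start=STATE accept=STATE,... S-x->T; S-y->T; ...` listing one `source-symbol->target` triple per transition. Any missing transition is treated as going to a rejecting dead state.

start=q0; accept=q5; q0-a->q1; q0-b->q2; q1-a->q2; q1-b->q3; q2-a->q2; q2-b->q2; q3-a->q4; q3-b->q2; q4-a->q4; q4-b->q5; q5-a->q5; q5-b->q4

Build one automaton per condition and run them in lockstep. The first has 2 states tracking the count of `b`s modulo 2; the second has 5 states tracking whether the input so far still matches the prefix `aba`. A product state is a pair (one from each), accepting exactly when both do. Minimizing collapses redundant product states.
        a   b  
>  q0   q1  q2 
   q1   q2  q3 
   q2   q2  q2 
   q3   q4  q2 
   q4   q4  q5 
 * q5   q5  q4 
(> = start, * = accepting)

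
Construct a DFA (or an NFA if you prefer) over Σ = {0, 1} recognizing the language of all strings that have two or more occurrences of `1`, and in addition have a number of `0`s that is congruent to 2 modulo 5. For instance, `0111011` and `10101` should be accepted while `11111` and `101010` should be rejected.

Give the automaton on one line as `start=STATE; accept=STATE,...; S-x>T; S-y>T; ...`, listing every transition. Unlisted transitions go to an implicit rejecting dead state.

start=q0; accept=q11; q0-0>q1; q0-1>q2; q1-0>q3; q1-1>q4; q2-0>q4; q2-1>q5; q3-0>q6; q3-1>q7; q4-0>q7; q4-1>q8; q5-0>q8; q5-1>q5; q6-0>q9; q6-1>q10; q7-0>q10; q7-1>q11; q8-0>q11; q8-1>q8; q9-0>q0; q9-1>q12; q10-0>q12; q10-1>q13; q11-0>q13; q11-1>q11; q12-0>q2; q12-1>q14; q13-0>q14; q13-1>q13; q14-0>q5; q14-1>q14

Run two small machines in parallel and take their product. The first has 4 states tracking the count of `1`s, saturating at 3; the second has 5 states tracking the count of `0`s modulo 5. A product state is a pair (one from each), accepting exactly when both do. Minimizing collapses redundant product states.
With 15 states:
          0    1  
>  q0     q1   q2 
   q1     q3   q4 
   q2     q4   q5 
   q3     q6   q7 
   q4     q7   q8 
   q5     q8   q5 
   q6     q9  q10 
   q7    q10  q11 
   q8    q11   q8 
   q9     q0  q12 
   q10   q12  q13 
 * q11   q13  q11 
   q12    q2  q14 
   q13   q14  q13 
   q14    q5  q14 
(> = start, * = accepting)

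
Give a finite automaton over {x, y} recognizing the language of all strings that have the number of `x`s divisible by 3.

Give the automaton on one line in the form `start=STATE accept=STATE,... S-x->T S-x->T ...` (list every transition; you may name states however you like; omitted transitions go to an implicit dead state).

start=s0 accept=s0 s0-x->s1 s0-y->s0 s1-x->s2 s1-y->s1 s2-x->s0 s2-y->s2

Keep the running count of `x`s modulo 3: each `x` advances along the cycle s0 → s1 → s2 → s0 while other symbols loop. Accept at s0.
With 3 states:
        x   y  
>* s0   s1  s0 
   s1   s2  s1 
   s2   s0  s2 
(> = start, * = accepting)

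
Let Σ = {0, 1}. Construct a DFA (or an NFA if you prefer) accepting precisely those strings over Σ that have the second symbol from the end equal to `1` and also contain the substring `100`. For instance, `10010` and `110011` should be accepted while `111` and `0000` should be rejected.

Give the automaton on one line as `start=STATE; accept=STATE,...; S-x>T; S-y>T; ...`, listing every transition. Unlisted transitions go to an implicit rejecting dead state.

start=q0; accept=q5,q6; q0-0>q0; q0-1>q1; q1-0>q2; q1-1>q1; q2-0>q3; q2-1>q1; q3-0>q3; q3-1>q4; q4-0>q5; q4-1>q6; q5-0>q3; q5-1>q4; q6-0>q5; q6-1>q6

Handle the two conditions separately and then intersect. The first has 7 states tracking the last 2 symbols read; the second has 4 states tracking whether and how much of `100` has been seen. A product state is a pair (one from each), accepting exactly when both do. Equivalent product states are then merged.
A 7-state machine:
        0   1  
>  q0   q0  q1 
   q1   q2  q1 
   q2   q3  q1 
   q3   q3  q4 
   q4   q5  q6 
 * q5   q3  q4 
 * q6   q5  q6 
(> = start, * = accepting)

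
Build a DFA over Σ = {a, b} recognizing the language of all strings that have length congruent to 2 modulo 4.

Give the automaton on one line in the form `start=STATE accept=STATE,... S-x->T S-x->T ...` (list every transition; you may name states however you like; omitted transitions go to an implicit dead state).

Count input length modulo 4: every symbol advances one step around the cycle s0 → s1 → s2 → s3 → s0. Accept at s2.
        a   b  
>  s0   s1  s1 
   s1   s2  s2 
 * s2   s3  s3 
   s3   s0  s0 
(> = start, * = accepting)

start=s0 accept=s2 s0-a->s1 s0-b->s1 s1-a->s2 s1-b->s2 s2-a->s3 s2-b->s3 s3-a->s0 s3-b->s0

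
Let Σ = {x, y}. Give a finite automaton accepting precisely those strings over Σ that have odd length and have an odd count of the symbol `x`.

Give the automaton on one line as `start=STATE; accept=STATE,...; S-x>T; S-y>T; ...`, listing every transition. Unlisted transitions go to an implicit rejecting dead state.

start=q0; accept=q1; q0-x>q1; q0-y>q2; q1-x>q0; q1-y>q3; q2-x>q3; q2-y>q0; q3-x>q2; q3-y>q1

Build one automaton per condition and run them in lockstep. One (2 states) tracks the input length modulo 2; the other (2 states) tracks the count of `x`s modulo 2. Each combined state is a pair, one component from each; accept when both components accept.
        x   y  
>  q0   q1  q2 
 * q1   q0  q3 
   q2   q3  q0 
   q3   q2  q1 
(> = start, * = accepting)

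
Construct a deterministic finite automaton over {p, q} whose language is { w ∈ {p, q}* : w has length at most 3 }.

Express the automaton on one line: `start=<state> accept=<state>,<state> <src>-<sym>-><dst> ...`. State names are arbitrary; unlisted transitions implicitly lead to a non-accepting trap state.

start=S0 accept=S0,S1,S2,S3 S0-p->S1 S0-q->S1 S1-p->S2 S1-q->S2 S2-p->S3 S2-q->S3 S3-p->S4 S3-q->S4 S4-p->S4 S4-q->S4

We only need to distinguish lengths 0, 1, …, 3, and '>3'. Chain S0 → S1 → S2 → S3 → S4 on every symbol, with S4 looping. Accepting states: {S0, S1, S2, S3}.
With 5 states:
        p   q  
>* S0   S1  S1 
 * S1   S2  S2 
 * S2   S3  S3 
 * S3   S4  S4 
   S4   S4  S4 
(> = start, * = accepting)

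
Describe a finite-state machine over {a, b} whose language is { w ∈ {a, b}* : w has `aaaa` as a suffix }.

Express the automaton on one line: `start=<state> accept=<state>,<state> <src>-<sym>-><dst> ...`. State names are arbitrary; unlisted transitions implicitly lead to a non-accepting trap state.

Let each state record the length of the longest suffix of the input read so far that is also a prefix of `aaaa`. S1 means the last symbol is `a`; S2 means the last 2 symbols are `aa`; S3 means the last 3 symbols are `aaa`; S4 means the last 4 symbols are `aaaa`. Accept only at S4, where the string currently ends in `aaaa`.
        a   b  
>  S0   S1  S0 
   S1   S2  S0 
   S2   S3  S0 
   S3   S4  S0 
 * S4   S4  S0 
(> = start, * = accepting)

start=S0 accept=S4 S0-a->S1 S0-b->S0 S1-a->S2 S1-b->S0 S2-a->S3 S2-b->S0 S3-a->S4 S3-b->S0 S4-a->S4 S4-b->S0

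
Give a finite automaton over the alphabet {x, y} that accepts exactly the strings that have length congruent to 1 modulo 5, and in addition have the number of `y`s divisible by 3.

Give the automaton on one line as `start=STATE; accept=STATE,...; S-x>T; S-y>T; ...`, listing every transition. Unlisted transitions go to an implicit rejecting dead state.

start=q0; accept=q1; q0-x>q1; q0-y>q2; q1-x>q3; q1-y>q4; q2-x>q4; q2-y>q5; q3-x>q6; q3-y>q7; q4-x>q7; q4-y>q8; q5-x>q8; q5-y>q6; q6-x>q9; q6-y>q10; q7-x>q10; q7-y>q11; q8-x>q11; q8-y>q9; q9-x>q0; q9-y>q12; q10-x>q12; q10-y>q13; q11-x>q13; q11-y>q0; q12-x>q2; q12-y>q14; q13-x>q14; q13-y>q1; q14-x>q5; q14-y>q3

Run two small machines in parallel and take their product. The first has 5 states tracking the input length modulo 5; the second has 3 states tracking the count of `y`s modulo 3. A product state is a pair (one from each), accepting exactly when both do.
15 states suffice.
          x    y  
>  q0     q1   q2 
 * q1     q3   q4 
   q2     q4   q5 
   q3     q6   q7 
   q4     q7   q8 
   q5     q8   q6 
   q6     q9  q10 
   q7    q10  q11 
   q8    q11   q9 
   q9     q0  q12 
   q10   q12  q13 
   q11   q13   q0 
   q12    q2  q14 
   q13   q14   q1 
   q14    q5   q3 
(> = start, * = accepting)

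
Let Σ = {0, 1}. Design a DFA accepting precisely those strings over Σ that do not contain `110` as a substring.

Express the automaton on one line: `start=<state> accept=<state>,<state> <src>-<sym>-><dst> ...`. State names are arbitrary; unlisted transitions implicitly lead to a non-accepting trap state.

start=q0 accept=q0,q1,q2 q0-0->q0 q0-1->q1 q1-0->q0 q1-1->q2 q2-0->q3 q2-1->q2 q3-0->q3 q3-1->q3

Track partial matches of the forbidden pattern `110`. State q3 is a dead state reached once `110` has occurred; every other state accepts. q0 means no part of `110` is currently matched.
With 4 states:
        0   1  
>* q0   q0  q1 
 * q1   q0  q2 
 * q2   q3  q2 
   q3   q3  q3 
(> = start, * = accepting)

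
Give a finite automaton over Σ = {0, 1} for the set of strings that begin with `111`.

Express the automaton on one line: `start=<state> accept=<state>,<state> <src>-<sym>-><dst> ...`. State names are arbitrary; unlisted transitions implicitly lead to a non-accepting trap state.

start=s0 accept=s3 s0-0->s4 s0-1->s1 s1-0->s4 s1-1->s2 s2-0->s4 s2-1->s3 s3-0->s3 s3-1->s3 s4-0->s4 s4-1->s4

Walk along `111` while the input agrees: from s0 take `1` to s1, and so on. Any deviation drops to the rejecting sink s4. Once s3 is reached the prefix is confirmed and every continuation is accepted.
With 5 states:
        0   1  
>  s0   s4  s1 
   s1   s4  s2 
   s2   s4  s3 
 * s3   s3  s3 
   s4   s4  s4 
(> = start, * = accepting)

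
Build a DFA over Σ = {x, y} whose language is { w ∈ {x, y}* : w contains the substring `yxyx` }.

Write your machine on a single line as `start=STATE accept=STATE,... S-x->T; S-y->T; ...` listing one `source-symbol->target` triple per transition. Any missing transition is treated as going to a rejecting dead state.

start=s0; accept=s4; s0-x->s0; s0-y->s1; s1-x->s2; s1-y->s1; s2-x->s0; s2-y->s3; s3-x->s4; s3-y->s1; s4-x->s4; s4-y->s4

Track how much of `yxyx` has been matched so far: state s0 is no progress, s4 is the absorbing accept state reached once `yxyx` has occurred. Intermediate states record partial matches; on a mismatch, fall back to the longest reusable overlap.
        x   y  
>  s0   s0  s1 
   s1   s2  s1 
   s2   s0  s3 
   s3   s4  s1 
 * s4   s4  s4 
(> = start, * = accepting)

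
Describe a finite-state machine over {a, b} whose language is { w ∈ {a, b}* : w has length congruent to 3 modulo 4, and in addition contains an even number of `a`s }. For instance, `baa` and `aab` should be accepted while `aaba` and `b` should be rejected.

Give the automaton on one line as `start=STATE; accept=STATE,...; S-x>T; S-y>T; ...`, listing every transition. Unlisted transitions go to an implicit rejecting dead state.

start=q0; accept=q6; q0-a>q1; q0-b>q2; q1-a>q3; q1-b>q4; q2-a>q4; q2-b>q3; q3-a>q5; q3-b>q6; q4-a>q6; q4-b>q5; q5-a>q0; q5-b>q7; q6-a>q7; q6-b>q0; q7-a>q2; q7-b>q1

Handle the two conditions separately and then intersect. One (4 states) tracks the input length modulo 4; the other (2 states) tracks the count of `a`s modulo 2. Each combined state is a pair, one component from each; accept when both components accept.
8 states suffice.
        a   b  
>  q0   q1  q2 
   q1   q3  q4 
   q2   q4  q3 
   q3   q5  q6 
   q4   q6  q5 
   q5   q0  q7 
 * q6   q7  q0 
   q7   q2  q1 
(> = start, * = accepting)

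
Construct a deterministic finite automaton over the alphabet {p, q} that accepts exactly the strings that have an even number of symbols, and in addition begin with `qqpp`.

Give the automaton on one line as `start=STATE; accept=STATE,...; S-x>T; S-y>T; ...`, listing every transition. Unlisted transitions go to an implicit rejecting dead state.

start=A; accept=F; A-p>B; A-q>C; B-p>B; B-q>B; C-p>B; C-q>D; D-p>E; D-q>B; E-p>F; E-q>B; F-p>G; F-q>G; G-p>F; G-q>F

Handle the two conditions separately and then intersect. One (2 states) tracks the input length modulo 2; the other (6 states) tracks whether the input so far still matches the prefix `qqpp`. Each combined state is a pair, one component from each; accept when both components accept. Minimizing collapses redundant product states.
A 7-state machine:
       p  q 
>  A   B  C 
   B   B  B 
   C   B  D 
   D   E  B 
   E   F  B 
 * F   G  G 
   G   F  F 
(> = start, * = accepting)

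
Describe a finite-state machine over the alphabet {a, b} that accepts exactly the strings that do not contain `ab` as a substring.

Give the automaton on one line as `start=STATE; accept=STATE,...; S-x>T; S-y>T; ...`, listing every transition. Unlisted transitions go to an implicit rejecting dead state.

start=q0; accept=q0,q1; q0-a>q1; q0-b>q0; q1-a>q1; q1-b>q2; q2-a>q2; q2-b>q2

Track partial matches of the forbidden pattern `ab`. State q2 is a dead state reached once `ab` has occurred; every other state accepts. q0 means no part of `ab` is currently matched.
With 3 states:
        a   b  
>* q0   q1  q0 
 * q1   q1  q2 
   q2   q2  q2 
(> = start, * = accepting)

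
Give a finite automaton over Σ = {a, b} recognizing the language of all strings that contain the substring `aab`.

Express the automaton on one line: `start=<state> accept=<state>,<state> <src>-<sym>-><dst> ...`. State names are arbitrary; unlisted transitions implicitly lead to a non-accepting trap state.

Track how much of `aab` has been matched so far: state s0 is no progress, s3 is the absorbing accept state reached once `aab` has occurred. Intermediate states record partial matches; on a mismatch, fall back to the longest reusable overlap.
        a   b  
>  s0   s1  s0 
   s1   s2  s0 
   s2   s2  s3 
 * s3   s3  s3 
(> = start, * = accepting)

start=s0 accept=s3 s0-a->s1 s0-b->s0 s1-a->s2 s1-b->s0 s2-a->s2 s2-b->s3 s3-a->s3 s3-b->s3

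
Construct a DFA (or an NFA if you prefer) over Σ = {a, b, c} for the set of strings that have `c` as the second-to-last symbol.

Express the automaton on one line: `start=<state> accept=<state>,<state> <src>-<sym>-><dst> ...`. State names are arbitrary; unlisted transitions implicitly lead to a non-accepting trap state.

start=q0 accept=q10,q11,q12 q0-a->q1 q0-b->q2 q0-c->q3 q1-a->q4 q1-b->q5 q1-c->q6 q2-a->q7 q2-b->q8 q2-c->q9 q3-a->q10 q3-b->q11 q3-c->q12 q4-a->q4 q4-b->q5 q4-c->q6 q5-a->q7 q5-b->q8 q5-c->q9 q6-a->q10 q6-b->q11 q6-c->q12 q7-a->q4 q7-b->q5 q7-c->q6 q8-a->q7 q8-b->q8 q8-c->q9 q9-a->q10 q9-b->q11 q9-c->q12 q10-a->q4 q10-b->q5 q10-c->q6 q11-a->q7 q11-b->q8 q11-c->q9 q12-a->q10 q12-b->q11 q12-c->q12

A DFA must remember the last 2 symbols (since which symbol is second-to-last isn't known until the input ends). Use one state per possible window of the last ≤2 symbols; accept from those whose window starts with `c`.
13 states suffice.
          a    b    c  
>  q0     q1   q2   q3 
   q1     q4   q5   q6 
   q2     q7   q8   q9 
   q3    q10  q11  q12 
   q4     q4   q5   q6 
   q5     q7   q8   q9 
   q6    q10  q11  q12 
   q7     q4   q5   q6 
   q8     q7   q8   q9 
   q9    q10  q11  q12 
 * q10    q4   q5   q6 
 * q11    q7   q8   q9 
 * q12   q10  q11  q12 
(> = start, * = accepting)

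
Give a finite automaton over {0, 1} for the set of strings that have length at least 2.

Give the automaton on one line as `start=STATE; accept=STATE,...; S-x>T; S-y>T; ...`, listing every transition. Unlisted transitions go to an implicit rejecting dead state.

start=S0; accept=S2,S3; S0-0>S1; S0-1>S1; S1-0>S2; S1-1>S2; S2-0>S3; S2-1>S3; S3-0>S3; S3-1>S3

Count input length up to 3: every symbol moves from S0 toward S3, which means 'more than 2' and absorbs. Accept from {S2, S3}.
4 states suffice.
        0   1  
>  S0   S1  S1 
   S1   S2  S2 
 * S2   S3  S3 
 * S3   S3  S3 
(> = start, * = accepting)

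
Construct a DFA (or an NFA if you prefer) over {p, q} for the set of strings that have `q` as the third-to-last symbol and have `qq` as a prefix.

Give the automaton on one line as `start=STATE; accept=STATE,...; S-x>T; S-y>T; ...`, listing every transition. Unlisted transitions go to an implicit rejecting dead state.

start=s0; accept=s4,s5,s6,s7; s0-p>s1; s0-q>s2; s1-p>s1; s1-q>s1; s2-p>s1; s2-q>s3; s3-p>s4; s3-q>s5; s4-p>s6; s4-q>s7; s5-p>s4; s5-q>s5; s6-p>s8; s6-q>s9; s7-p>s10; s7-q>s3; s8-p>s8; s8-q>s9; s9-p>s10; s9-q>s3; s10-p>s6; s10-q>s7

Build one automaton per condition and run them in lockstep. One (15 states) tracks the last 3 symbols read; the other (4 states) tracks whether the input so far still matches the prefix `qq`. Each combined state is a pair, one component from each; accept when both components accept. Equivalent product states are then merged.
11 states suffice.
          p    q  
>  s0     s1   s2 
   s1     s1   s1 
   s2     s1   s3 
   s3     s4   s5 
 * s4     s6   s7 
 * s5     s4   s5 
 * s6     s8   s9 
 * s7    s10   s3 
   s8     s8   s9 
   s9    s10   s3 
   s10    s6   s7 
(> = start, * = accepting)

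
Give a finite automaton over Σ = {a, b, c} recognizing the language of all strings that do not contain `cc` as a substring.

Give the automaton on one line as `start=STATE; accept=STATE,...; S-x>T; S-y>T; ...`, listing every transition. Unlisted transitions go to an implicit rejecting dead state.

start=s0; accept=s0,s1; s0-a>s0; s0-b>s0; s0-c>s1; s1-a>s0; s1-b>s0; s1-c>s2; s2-a>s2; s2-b>s2; s2-c>s2

Track partial matches of the forbidden pattern `cc`. State s2 is a dead state reached once `cc` has occurred; every other state accepts. s0 means no part of `cc` is currently matched.
        a   b   c  
>* s0   s0  s0  s1 
 * s1   s0  s0  s2 
   s2   s2  s2  s2 
(> = start, * = accepting)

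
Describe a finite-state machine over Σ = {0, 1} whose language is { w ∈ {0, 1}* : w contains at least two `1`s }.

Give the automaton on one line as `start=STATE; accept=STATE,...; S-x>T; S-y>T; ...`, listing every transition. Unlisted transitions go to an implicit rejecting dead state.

start=q0; accept=q2,q3; q0-0>q0; q0-1>q1; q1-0>q1; q1-1>q2; q2-0>q2; q2-1>q3; q3-0>q3; q3-1>q3

Only the number of `1`s matters, and only up to 3. Make a chain q0 → q1 → q2 → q3 advanced by each `1` (with q3 absorbing); every other symbol self-loops. The accepting set is {q2, q3}.
With 4 states:
        0   1  
>  q0   q0  q1 
   q1   q1  q2 
 * q2   q2  q3 
 * q3   q3  q3 
(> = start, * = accepting)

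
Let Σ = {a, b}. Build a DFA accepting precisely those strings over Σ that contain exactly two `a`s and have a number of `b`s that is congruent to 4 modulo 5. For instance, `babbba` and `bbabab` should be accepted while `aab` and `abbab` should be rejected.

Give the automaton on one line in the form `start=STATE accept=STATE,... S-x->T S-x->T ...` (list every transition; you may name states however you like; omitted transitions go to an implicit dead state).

start=s0 accept=s18 s0-a->s1 s0-b->s2 s1-a->s3 s1-b->s4 s2-a->s4 s2-b->s5 s3-a->s6 s3-b->s7 s4-a->s7 s4-b->s8 s5-a->s8 s5-b->s9 s6-a->s6 s6-b->s10 s7-a->s10 s7-b->s11 s8-a->s11 s8-b->s12 s9-a->s12 s9-b->s13 s10-a->s10 s10-b->s14 s11-a->s14 s11-b->s15 s12-a->s15 s12-b->s16 s13-a->s16 s13-b->s0 s14-a->s14 s14-b->s17 s15-a->s17 s15-b->s18 s16-a->s18 s16-b->s1 s17-a->s17 s17-b->s19 s18-a->s19 s18-b->s3 s19-a->s19 s19-b->s6

Build one automaton per condition and run them in lockstep. One (4 states) tracks the count of `a`s, saturating at 3; the other (5 states) tracks the count of `b`s modulo 5. Each combined state is a pair, one component from each; accept when both components accept.
20 states suffice.
          a    b  
>  s0     s1   s2 
   s1     s3   s4 
   s2     s4   s5 
   s3     s6   s7 
   s4     s7   s8 
   s5     s8   s9 
   s6     s6  s10 
   s7    s10  s11 
   s8    s11  s12 
   s9    s12  s13 
   s10   s10  s14 
   s11   s14  s15 
   s12   s15  s16 
   s13   s16   s0 
   s14   s14  s17 
   s15   s17  s18 
   s16   s18   s1 
   s17   s17  s19 
 * s18   s19   s3 
   s19   s19   s6 
(> = start, * = accepting)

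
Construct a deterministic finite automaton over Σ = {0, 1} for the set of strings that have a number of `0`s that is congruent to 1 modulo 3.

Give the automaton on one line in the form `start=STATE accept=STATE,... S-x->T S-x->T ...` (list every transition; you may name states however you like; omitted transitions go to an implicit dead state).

The only thing that matters is how many `0`s have appeared, reduced mod 3. Use one state per residue: q0 for 0, …, q2 for 2. Reading `0` moves to the next residue; anything else stays put. q1 is accepting.
With 3 states:
        0   1  
>  q0   q1  q0 
 * q1   q2  q1 
   q2   q0  q2 
(> = start, * = accepting)

start=q0 accept=q1 q0-0->q1 q0-1->q0 q1-0->q2 q1-1->q1 q2-0->q0 q2-1->q2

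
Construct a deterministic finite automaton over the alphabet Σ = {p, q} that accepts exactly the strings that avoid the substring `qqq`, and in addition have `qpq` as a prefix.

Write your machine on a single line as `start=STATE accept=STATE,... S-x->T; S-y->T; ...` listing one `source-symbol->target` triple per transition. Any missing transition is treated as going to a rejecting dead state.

Handle the two conditions separately and then intersect. One (4 states) tracks partial matches of the forbidden pattern `qqq`; the other (5 states) tracks whether the input so far still matches the prefix `qpq`. Each combined state is a pair, one component from each; accept when both components accept.
11 states suffice.
       p  q 
>  A   B  C 
   B   B  D 
   C   E  F 
   D   B  F 
   E   B  G 
   F   B  H 
 * G   I  J 
   H   H  H 
 * I   I  G 
 * J   I  K 
   K   K  K 
(> = start, * = accepting)

start=A; accept=G,I,J; A-p->B; A-q->C; B-p->B; B-q->D; C-p->E; C-q->F; D-p->B; D-q->F; E-p->B; E-q->G; F-p->B; F-q->H; G-p->I; G-q->J; H-p->H; H-q->H; I-p->I; I-q->G; J-p->I; J-q->K; K-p->K; K-q->K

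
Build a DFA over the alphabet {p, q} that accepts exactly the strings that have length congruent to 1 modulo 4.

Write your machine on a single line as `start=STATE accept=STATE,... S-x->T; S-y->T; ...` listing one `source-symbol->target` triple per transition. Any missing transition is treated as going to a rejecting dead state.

Only the length mod 4 matters, so use a 4-cycle: from any state, every input symbol moves to the next state, wrapping D back to A. Mark B accepting.
       p  q 
>  A   B  B 
 * B   C  C 
   C   D  D 
   D   A  A 
(> = start, * = accepting)

start=A; accept=B; A-p->B; A-q->B; B-p->C; B-q->C; C-p->D; C-q->D; D-p->A; D-q->A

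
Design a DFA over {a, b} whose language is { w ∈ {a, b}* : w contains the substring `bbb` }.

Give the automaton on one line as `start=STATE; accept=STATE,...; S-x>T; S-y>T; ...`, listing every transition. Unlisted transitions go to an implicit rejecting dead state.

start=s0; accept=s3; s0-a>s0; s0-b>s1; s1-a>s0; s1-b>s2; s2-a>s0; s2-b>s3; s3-a>s3; s3-b>s3

States s0..s2 record the length of the longest prefix of `bbb` that matches the current input suffix. Reaching s3 means `bbb` has been seen, and we stay there forever. Accept from s3.
4 states suffice.
        a   b  
>  s0   s0  s1 
   s1   s0  s2 
   s2   s0  s3 
 * s3   s3  s3 
(> = start, * = accepting)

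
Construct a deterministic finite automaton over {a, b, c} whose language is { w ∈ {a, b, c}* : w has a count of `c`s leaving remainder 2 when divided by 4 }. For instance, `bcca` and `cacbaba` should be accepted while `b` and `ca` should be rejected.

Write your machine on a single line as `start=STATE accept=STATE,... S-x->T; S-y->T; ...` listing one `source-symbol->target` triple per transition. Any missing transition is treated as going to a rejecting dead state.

start=s0; accept=s2; s0-a->s0; s0-b->s0; s0-c->s1; s1-a->s1; s1-b->s1; s1-c->s2; s2-a->s2; s2-b->s2; s2-c->s3; s3-a->s3; s3-b->s3; s3-c->s0

The only thing that matters is how many `c`s have appeared, reduced mod 4. Use one state per residue: s0 for 0, …, s3 for 3. Reading `c` moves to the next residue; anything else stays put. s2 is accepting.
With 4 states:
        a   b   c  
>  s0   s0  s0  s1 
   s1   s1  s1  s2 
 * s2   s2  s2  s3 
   s3   s3  s3  s0 
(> = start, * = accepting)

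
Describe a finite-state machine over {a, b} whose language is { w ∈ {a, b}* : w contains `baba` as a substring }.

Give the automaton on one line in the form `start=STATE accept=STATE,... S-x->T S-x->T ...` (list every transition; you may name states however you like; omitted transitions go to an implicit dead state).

States q0..q3 record the length of the longest prefix of `baba` that matches the current input suffix. Reaching q4 means `baba` has been seen, and we stay there forever. Accept from q4.
A 5-state machine:
        a   b  
>  q0   q0  q1 
   q1   q2  q1 
   q2   q0  q3 
   q3   q4  q1 
 * q4   q4  q4 
(> = start, * = accepting)

start=q0 accept=q4 q0-a->q0 q0-b->q1 q1-a->q2 q1-b->q1 q2-a->q0 q2-b->q3 q3-a->q4 q3-b->q1 q4-a->q4 q4-b->q4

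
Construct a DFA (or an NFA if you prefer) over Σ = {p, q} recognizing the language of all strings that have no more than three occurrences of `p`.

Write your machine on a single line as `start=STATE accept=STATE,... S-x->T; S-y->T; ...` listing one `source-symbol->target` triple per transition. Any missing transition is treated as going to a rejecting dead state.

Count `p`s, saturating at 4: states A through D mean 0 through 3 `p`s seen; E means more than 3. Each `p` increments (capped at E); other symbols loop. Accept from {A, B, C, D}.
With 5 states:
       p  q 
>* A   B  A 
 * B   C  B 
 * C   D  C 
 * D   E  D 
   E   E  E 
(> = start, * = accepting)

start=A; accept=A,B,C,D; A-p->B; A-q->A; B-p->C; B-q->B; C-p->D; C-q->C; D-p->E; D-q->D; E-p->E; E-q->E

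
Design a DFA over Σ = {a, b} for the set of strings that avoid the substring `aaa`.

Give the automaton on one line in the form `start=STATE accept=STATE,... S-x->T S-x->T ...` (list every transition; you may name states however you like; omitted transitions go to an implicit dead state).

start=q0 accept=q0,q1,q2 q0-a->q1 q0-b->q0 q1-a->q2 q1-b->q0 q2-a->q3 q2-b->q0 q3-a->q3 q3-b->q3

Track partial matches of the forbidden pattern `aaa`. State q3 is a dead state reached once `aaa` has occurred; every other state accepts. q0 means no part of `aaa` is currently matched.
4 states suffice.
        a   b  
>* q0   q1  q0 
 * q1   q2  q0 
 * q2   q3  q0 
   q3   q3  q3 
(> = start, * = accepting)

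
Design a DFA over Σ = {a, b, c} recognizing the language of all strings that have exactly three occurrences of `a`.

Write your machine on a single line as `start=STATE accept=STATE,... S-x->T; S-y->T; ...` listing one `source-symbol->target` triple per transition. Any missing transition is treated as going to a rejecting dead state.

Count `a`s, saturating at 4: states q0 through q3 mean 0 through 3 `a`s seen; q4 means more than 3. Each `a` increments (capped at q4); other symbols loop. Accept from {q3}.
A 5-state machine:
        a   b   c  
>  q0   q1  q0  q0 
   q1   q2  q1  q1 
   q2   q3  q2  q2 
 * q3   q4  q3  q3 
   q4   q4  q4  q4 
(> = start, * = accepting)

start=q0; accept=q3; q0-a->q1; q0-b->q0; q0-c->q0; q1-a->q2; q1-b->q1; q1-c->q1; q2-a->q3; q2-b->q2; q2-c->q2; q3-a->q4; q3-b->q3; q3-c->q3; q4-a->q4; q4-b->q4; q4-c->q4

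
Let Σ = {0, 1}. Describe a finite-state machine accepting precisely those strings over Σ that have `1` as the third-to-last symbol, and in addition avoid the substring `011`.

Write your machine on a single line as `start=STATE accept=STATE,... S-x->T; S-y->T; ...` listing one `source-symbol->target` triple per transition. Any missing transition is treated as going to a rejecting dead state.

Handle the two conditions separately and then intersect. The first has 15 states tracking the last 3 symbols read; the second has 4 states tracking partial matches of the forbidden pattern `011`. A product state is a pair (one from each), accepting exactly when both do.
          0    1  
>  q0     q1   q2 
   q1     q3   q4 
   q2     q5   q6 
   q3     q7   q8 
   q4     q9  q10 
   q5    q11  q12 
   q6    q13  q14 
   q7     q7   q8 
   q8     q9  q10 
   q9    q11  q12 
   q10   q15  q16 
 * q11    q7   q8 
 * q12    q9  q10 
 * q13   q11  q12 
 * q14   q13  q14 
   q15   q17  q18 
   q16   q15  q16 
   q17   q19  q20 
   q18   q21  q10 
   q19   q19  q20 
   q20   q21  q10 
   q21   q17  q18 
(> = start, * = accepting)

start=q0; accept=q11,q12,q13,q14; q0-0->q1; q0-1->q2; q1-0->q3; q1-1->q4; q2-0->q5; q2-1->q6; q3-0->q7; q3-1->q8; q4-0->q9; q4-1->q10; q5-0->q11; q5-1->q12; q6-0->q13; q6-1->q14; q7-0->q7; q7-1->q8; q8-0->q9; q8-1->q10; q9-0->q11; q9-1->q12; q10-0->q15; q10-1->q16; q11-0->q7; q11-1->q8; q12-0->q9; q12-1->q10; q13-0->q11; q13-1->q12; q14-0->q13; q14-1->q14; q15-0->q17; q15-1->q18; q16-0->q15; q16-1->q16; q17-0->q19; q17-1->q20; q18-0->q21; q18-1->q10; q19-0->q19; q19-1->q20; q20-0->q21; q20-1->q10; q21-0->q17; q21-1->q18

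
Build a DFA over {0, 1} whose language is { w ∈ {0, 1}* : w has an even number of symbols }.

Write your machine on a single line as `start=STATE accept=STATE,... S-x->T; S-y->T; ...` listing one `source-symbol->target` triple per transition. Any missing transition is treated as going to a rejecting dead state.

start=q0; accept=q0; q0-0->q1; q0-1->q1; q1-0->q0; q1-1->q0

Only the length mod 2 matters, so use a 2-cycle: from any state, every input symbol moves to the next state, wrapping q1 back to q0. Mark q0 accepting.
With 2 states:
        0   1  
>* q0   q1  q1 
   q1   q0  q0 
(> = start, * = accepting)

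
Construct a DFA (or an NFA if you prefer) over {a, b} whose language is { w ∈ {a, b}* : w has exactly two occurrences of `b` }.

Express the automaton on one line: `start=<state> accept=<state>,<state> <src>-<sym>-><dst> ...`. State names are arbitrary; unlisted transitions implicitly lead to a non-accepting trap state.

start=S0 accept=S2 S0-a->S0 S0-b->S1 S1-a->S1 S1-b->S2 S2-a->S2 S2-b->S3 S3-a->S3 S3-b->S3

Only the number of `b`s matters, and only up to 3. Make a chain S0 → S1 → S2 → S3 advanced by each `b` (with S3 absorbing); every other symbol self-loops. The accepting set is {S2}.
        a   b  
>  S0   S0  S1 
   S1   S1  S2 
 * S2   S2  S3 
   S3   S3  S3 
(> = start, * = accepting)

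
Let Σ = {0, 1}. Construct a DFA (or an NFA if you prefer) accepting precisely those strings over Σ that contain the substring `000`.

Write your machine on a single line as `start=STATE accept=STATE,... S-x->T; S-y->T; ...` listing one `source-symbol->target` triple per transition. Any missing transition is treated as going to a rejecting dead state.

start=q0; accept=q3; q0-0->q1; q0-1->q0; q1-0->q2; q1-1->q0; q2-0->q3; q2-1->q0; q3-0->q3; q3-1->q3

Track how much of `000` has been matched so far: state q0 is no progress, q3 is the absorbing accept state reached once `000` has occurred. Intermediate states record partial matches; on a mismatch, fall back to the longest reusable overlap.
With 4 states:
        0   1  
>  q0   q1  q0 
   q1   q2  q0 
   q2   q3  q0 
 * q3   q3  q3 
(> = start, * = accepting)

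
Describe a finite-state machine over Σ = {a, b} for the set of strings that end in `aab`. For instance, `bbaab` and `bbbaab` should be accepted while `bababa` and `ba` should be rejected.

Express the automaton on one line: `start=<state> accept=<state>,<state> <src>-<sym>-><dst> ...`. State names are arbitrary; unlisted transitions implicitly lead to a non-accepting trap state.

Remember how much of `aab` the current input suffix matches. State s0 means no match yet; s1 means the last symbol is `a`; s2 means the last 2 symbols are `aa`; s3 means the last 3 symbols are `aab`. Only s3 accepts. On a mismatch, fall back to the longest proper suffix that is still a prefix of `aab`.
With 4 states:
        a   b  
>  s0   s1  s0 
   s1   s2  s0 
   s2   s2  s3 
 * s3   s1  s0 
(> = start, * = accepting)

start=s0 accept=s3 s0-a->s1 s0-b->s0 s1-a->s2 s1-b->s0 s2-a->s2 s2-b->s3 s3-a->s1 s3-b->s0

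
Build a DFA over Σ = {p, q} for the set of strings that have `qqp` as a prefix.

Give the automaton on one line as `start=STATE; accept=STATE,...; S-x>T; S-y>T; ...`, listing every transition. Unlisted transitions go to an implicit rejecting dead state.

Walk along `qqp` while the input agrees: from A take `q` to B, and so on. Any deviation drops to the rejecting sink E. Once D is reached the prefix is confirmed and every continuation is accepted.
With 5 states:
       p  q 
>  A   E  B 
   B   E  C 
   C   D  E 
 * D   D  D 
   E   E  E 
(> = start, * = accepting)

start=A; accept=D; A-p>E; A-q>B; B-p>E; B-q>C; C-p>D; C-q>E; D-p>D; D-q>D; E-p>E; E-q>E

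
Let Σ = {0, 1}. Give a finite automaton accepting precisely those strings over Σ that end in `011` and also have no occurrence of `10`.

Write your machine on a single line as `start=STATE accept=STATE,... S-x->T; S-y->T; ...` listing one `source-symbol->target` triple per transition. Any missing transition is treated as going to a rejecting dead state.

start=q0; accept=q4; q0-0->q1; q0-1->q2; q1-0->q1; q1-1->q3; q2-0->q2; q2-1->q2; q3-0->q2; q3-1->q4; q4-0->q2; q4-1->q2

Run two small machines in parallel and take their product. The first has 4 states tracking how much of the suffix `011` has currently been matched; the second has 3 states tracking partial matches of the forbidden pattern `10`. A product state is a pair (one from each), accepting exactly when both do. Equivalent product states are then merged.
A 5-state machine:
        0   1  
>  q0   q1  q2 
   q1   q1  q3 
   q2   q2  q2 
   q3   q2  q4 
 * q4   q2  q2 
(> = start, * = accepting)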